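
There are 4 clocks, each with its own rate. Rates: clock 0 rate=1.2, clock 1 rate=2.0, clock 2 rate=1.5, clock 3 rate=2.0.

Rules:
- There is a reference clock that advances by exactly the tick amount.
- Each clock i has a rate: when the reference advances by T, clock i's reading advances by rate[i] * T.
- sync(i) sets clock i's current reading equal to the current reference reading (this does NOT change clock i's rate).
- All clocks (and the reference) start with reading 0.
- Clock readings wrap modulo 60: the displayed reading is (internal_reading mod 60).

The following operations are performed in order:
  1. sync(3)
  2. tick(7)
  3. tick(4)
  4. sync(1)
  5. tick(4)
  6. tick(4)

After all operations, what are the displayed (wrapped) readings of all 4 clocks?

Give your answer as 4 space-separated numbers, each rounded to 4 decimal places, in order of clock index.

Answer: 22.8000 27.0000 28.5000 38.0000

Derivation:
After op 1 sync(3): ref=0.0000 raw=[0.0000 0.0000 0.0000 0.0000]
After op 2 tick(7): ref=7.0000 raw=[8.4000 14.0000 10.5000 14.0000]
After op 3 tick(4): ref=11.0000 raw=[13.2000 22.0000 16.5000 22.0000]
After op 4 sync(1): ref=11.0000 raw=[13.2000 11.0000 16.5000 22.0000]
After op 5 tick(4): ref=15.0000 raw=[18.0000 19.0000 22.5000 30.0000]
After op 6 tick(4): ref=19.0000 raw=[22.8000 27.0000 28.5000 38.0000]
Wrap final raw readings (mod 60): 22.8000 mod 60 = 22.8000; 27.0000 mod 60 = 27.0000; 28.5000 mod 60 = 28.5000; 38.0000 mod 60 = 38.0000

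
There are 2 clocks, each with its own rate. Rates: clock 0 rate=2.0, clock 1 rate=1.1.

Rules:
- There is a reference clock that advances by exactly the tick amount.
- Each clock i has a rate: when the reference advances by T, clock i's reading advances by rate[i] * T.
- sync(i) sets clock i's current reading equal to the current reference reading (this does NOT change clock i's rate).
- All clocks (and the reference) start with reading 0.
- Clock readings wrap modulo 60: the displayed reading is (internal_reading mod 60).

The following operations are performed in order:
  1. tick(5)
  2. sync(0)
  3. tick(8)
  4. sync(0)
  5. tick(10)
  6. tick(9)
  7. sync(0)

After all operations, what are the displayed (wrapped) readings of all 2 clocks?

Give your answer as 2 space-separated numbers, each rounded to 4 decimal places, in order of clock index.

After op 1 tick(5): ref=5.0000 raw=[10.0000 5.5000]
After op 2 sync(0): ref=5.0000 raw=[5.0000 5.5000]
After op 3 tick(8): ref=13.0000 raw=[21.0000 14.3000]
After op 4 sync(0): ref=13.0000 raw=[13.0000 14.3000]
After op 5 tick(10): ref=23.0000 raw=[33.0000 25.3000]
After op 6 tick(9): ref=32.0000 raw=[51.0000 35.2000]
After op 7 sync(0): ref=32.0000 raw=[32.0000 35.2000]
Wrap final raw readings (mod 60): 32.0000 mod 60 = 32.0000; 35.2000 mod 60 = 35.2000

Answer: 32.0000 35.2000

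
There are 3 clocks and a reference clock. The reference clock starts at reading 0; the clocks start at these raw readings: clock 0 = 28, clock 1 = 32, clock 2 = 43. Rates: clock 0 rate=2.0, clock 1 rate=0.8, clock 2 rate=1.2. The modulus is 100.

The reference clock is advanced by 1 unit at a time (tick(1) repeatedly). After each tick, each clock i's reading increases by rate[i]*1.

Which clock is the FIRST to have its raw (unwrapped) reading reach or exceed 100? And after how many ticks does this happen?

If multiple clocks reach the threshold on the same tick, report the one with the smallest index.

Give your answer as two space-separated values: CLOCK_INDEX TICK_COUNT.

clock 0: start=28, rate=2.0, needs 100-28 = 72; ticks = ceil(72/2.0) = ceil(36.0000) = 36; reading at tick 36 = 28 + 2.0*36 = 100.0000
clock 1: start=32, rate=0.8, needs 100-32 = 68; ticks = ceil(68/0.8) = ceil(85.0000) = 85; reading at tick 85 = 32 + 0.8*85 = 100.0000
clock 2: start=43, rate=1.2, needs 100-43 = 57; ticks = ceil(57/1.2) = ceil(47.5000) = 48; reading at tick 48 = 43 + 1.2*48 = 100.6000
Minimum tick count = 36; winners = [0]; smallest index = 0

Answer: 0 36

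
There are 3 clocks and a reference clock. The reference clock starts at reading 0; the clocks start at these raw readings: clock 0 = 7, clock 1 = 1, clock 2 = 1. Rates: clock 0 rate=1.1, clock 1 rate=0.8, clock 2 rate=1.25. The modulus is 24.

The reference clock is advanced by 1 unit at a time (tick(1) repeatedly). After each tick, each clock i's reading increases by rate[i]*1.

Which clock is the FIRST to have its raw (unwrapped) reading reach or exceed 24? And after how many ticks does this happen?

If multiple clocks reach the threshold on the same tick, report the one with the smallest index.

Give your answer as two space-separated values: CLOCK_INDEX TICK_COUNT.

clock 0: start=7, rate=1.1, needs 24-7 = 17; ticks = ceil(17/1.1) = ceil(15.4545) = 16; reading at tick 16 = 7 + 1.1*16 = 24.6000
clock 1: start=1, rate=0.8, needs 24-1 = 23; ticks = ceil(23/0.8) = ceil(28.7500) = 29; reading at tick 29 = 1 + 0.8*29 = 24.2000
clock 2: start=1, rate=1.25, needs 24-1 = 23; ticks = ceil(23/1.25) = ceil(18.4000) = 19; reading at tick 19 = 1 + 1.25*19 = 24.7500
Minimum tick count = 16; winners = [0]; smallest index = 0

Answer: 0 16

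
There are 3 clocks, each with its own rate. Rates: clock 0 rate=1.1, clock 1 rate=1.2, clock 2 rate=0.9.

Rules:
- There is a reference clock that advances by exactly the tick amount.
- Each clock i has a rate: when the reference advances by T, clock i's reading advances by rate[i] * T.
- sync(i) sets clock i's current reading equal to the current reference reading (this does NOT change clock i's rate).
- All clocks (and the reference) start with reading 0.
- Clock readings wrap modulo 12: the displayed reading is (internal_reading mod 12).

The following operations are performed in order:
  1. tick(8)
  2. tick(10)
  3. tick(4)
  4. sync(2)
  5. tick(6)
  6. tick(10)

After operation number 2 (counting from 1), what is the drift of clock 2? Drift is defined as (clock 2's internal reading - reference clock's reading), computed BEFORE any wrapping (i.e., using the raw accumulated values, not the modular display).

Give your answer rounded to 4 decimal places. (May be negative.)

Answer: -1.8000

Derivation:
After op 1 tick(8): ref=8.0000 raw=[8.8000 9.6000 7.2000]
After op 2 tick(10): ref=18.0000 raw=[19.8000 21.6000 16.2000]
Drift of clock 2 after op 2: 16.2000 - 18.0000 = -1.8000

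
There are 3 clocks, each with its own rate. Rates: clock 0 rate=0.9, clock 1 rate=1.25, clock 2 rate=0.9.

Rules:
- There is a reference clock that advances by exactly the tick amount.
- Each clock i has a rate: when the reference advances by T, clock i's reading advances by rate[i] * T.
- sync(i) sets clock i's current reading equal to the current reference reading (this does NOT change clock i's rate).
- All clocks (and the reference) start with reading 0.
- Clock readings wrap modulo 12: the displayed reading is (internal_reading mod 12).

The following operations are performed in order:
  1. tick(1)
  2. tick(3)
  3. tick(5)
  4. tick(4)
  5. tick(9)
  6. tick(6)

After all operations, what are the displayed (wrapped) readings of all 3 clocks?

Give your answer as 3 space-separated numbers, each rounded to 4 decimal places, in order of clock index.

After op 1 tick(1): ref=1.0000 raw=[0.9000 1.2500 0.9000]
After op 2 tick(3): ref=4.0000 raw=[3.6000 5.0000 3.6000]
After op 3 tick(5): ref=9.0000 raw=[8.1000 11.2500 8.1000]
After op 4 tick(4): ref=13.0000 raw=[11.7000 16.2500 11.7000]
After op 5 tick(9): ref=22.0000 raw=[19.8000 27.5000 19.8000]
After op 6 tick(6): ref=28.0000 raw=[25.2000 35.0000 25.2000]
Wrap final raw readings (mod 12): 25.2000 mod 12 = 1.2000; 35.0000 mod 12 = 11.0000; 25.2000 mod 12 = 1.2000

Answer: 1.2000 11.0000 1.2000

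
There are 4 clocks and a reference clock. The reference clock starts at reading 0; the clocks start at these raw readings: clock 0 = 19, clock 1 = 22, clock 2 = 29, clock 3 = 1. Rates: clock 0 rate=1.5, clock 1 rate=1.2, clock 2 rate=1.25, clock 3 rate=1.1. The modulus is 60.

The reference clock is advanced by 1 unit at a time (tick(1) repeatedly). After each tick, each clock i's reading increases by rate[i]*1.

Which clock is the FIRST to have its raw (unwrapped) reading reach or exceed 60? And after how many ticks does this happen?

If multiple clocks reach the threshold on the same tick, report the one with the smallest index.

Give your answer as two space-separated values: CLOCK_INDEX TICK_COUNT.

Answer: 2 25

Derivation:
clock 0: start=19, rate=1.5, needs 60-19 = 41; ticks = ceil(41/1.5) = ceil(27.3333) = 28; reading at tick 28 = 19 + 1.5*28 = 61.0000
clock 1: start=22, rate=1.2, needs 60-22 = 38; ticks = ceil(38/1.2) = ceil(31.6667) = 32; reading at tick 32 = 22 + 1.2*32 = 60.4000
clock 2: start=29, rate=1.25, needs 60-29 = 31; ticks = ceil(31/1.25) = ceil(24.8000) = 25; reading at tick 25 = 29 + 1.25*25 = 60.2500
clock 3: start=1, rate=1.1, needs 60-1 = 59; ticks = ceil(59/1.1) = ceil(53.6364) = 54; reading at tick 54 = 1 + 1.1*54 = 60.4000
Minimum tick count = 25; winners = [2]; smallest index = 2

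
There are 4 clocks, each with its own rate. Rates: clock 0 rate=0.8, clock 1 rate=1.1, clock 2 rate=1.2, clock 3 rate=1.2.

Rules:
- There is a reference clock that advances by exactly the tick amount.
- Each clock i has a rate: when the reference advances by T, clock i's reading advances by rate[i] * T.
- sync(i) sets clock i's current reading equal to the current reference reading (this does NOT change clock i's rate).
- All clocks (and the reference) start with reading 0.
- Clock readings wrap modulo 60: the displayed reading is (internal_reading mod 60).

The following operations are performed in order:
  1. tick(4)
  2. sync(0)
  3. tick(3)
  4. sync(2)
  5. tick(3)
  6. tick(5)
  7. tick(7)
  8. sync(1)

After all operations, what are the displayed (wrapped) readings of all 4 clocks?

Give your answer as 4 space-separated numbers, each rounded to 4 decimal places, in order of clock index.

Answer: 18.4000 22.0000 25.0000 26.4000

Derivation:
After op 1 tick(4): ref=4.0000 raw=[3.2000 4.4000 4.8000 4.8000]
After op 2 sync(0): ref=4.0000 raw=[4.0000 4.4000 4.8000 4.8000]
After op 3 tick(3): ref=7.0000 raw=[6.4000 7.7000 8.4000 8.4000]
After op 4 sync(2): ref=7.0000 raw=[6.4000 7.7000 7.0000 8.4000]
After op 5 tick(3): ref=10.0000 raw=[8.8000 11.0000 10.6000 12.0000]
After op 6 tick(5): ref=15.0000 raw=[12.8000 16.5000 16.6000 18.0000]
After op 7 tick(7): ref=22.0000 raw=[18.4000 24.2000 25.0000 26.4000]
After op 8 sync(1): ref=22.0000 raw=[18.4000 22.0000 25.0000 26.4000]
Wrap final raw readings (mod 60): 18.4000 mod 60 = 18.4000; 22.0000 mod 60 = 22.0000; 25.0000 mod 60 = 25.0000; 26.4000 mod 60 = 26.4000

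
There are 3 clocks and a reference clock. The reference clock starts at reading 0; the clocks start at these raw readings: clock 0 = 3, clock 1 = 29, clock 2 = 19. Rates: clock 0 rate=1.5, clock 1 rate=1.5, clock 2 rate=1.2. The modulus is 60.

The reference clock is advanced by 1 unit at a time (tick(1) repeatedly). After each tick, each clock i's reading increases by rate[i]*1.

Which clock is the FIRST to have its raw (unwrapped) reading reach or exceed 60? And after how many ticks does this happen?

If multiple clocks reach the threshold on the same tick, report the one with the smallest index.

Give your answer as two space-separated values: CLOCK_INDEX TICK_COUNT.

clock 0: start=3, rate=1.5, needs 60-3 = 57; ticks = ceil(57/1.5) = ceil(38.0000) = 38; reading at tick 38 = 3 + 1.5*38 = 60.0000
clock 1: start=29, rate=1.5, needs 60-29 = 31; ticks = ceil(31/1.5) = ceil(20.6667) = 21; reading at tick 21 = 29 + 1.5*21 = 60.5000
clock 2: start=19, rate=1.2, needs 60-19 = 41; ticks = ceil(41/1.2) = ceil(34.1667) = 35; reading at tick 35 = 19 + 1.2*35 = 61.0000
Minimum tick count = 21; winners = [1]; smallest index = 1

Answer: 1 21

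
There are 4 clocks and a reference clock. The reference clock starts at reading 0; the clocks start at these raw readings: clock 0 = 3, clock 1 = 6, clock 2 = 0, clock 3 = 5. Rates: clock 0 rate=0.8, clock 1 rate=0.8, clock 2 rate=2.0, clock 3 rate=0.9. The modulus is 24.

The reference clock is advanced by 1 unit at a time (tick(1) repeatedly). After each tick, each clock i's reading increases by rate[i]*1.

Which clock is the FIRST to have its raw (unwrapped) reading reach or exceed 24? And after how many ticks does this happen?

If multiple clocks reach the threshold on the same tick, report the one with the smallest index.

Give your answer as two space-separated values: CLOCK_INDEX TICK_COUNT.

clock 0: start=3, rate=0.8, needs 24-3 = 21; ticks = ceil(21/0.8) = ceil(26.2500) = 27; reading at tick 27 = 3 + 0.8*27 = 24.6000
clock 1: start=6, rate=0.8, needs 24-6 = 18; ticks = ceil(18/0.8) = ceil(22.5000) = 23; reading at tick 23 = 6 + 0.8*23 = 24.4000
clock 2: start=0, rate=2.0, needs 24-0 = 24; ticks = ceil(24/2.0) = ceil(12.0000) = 12; reading at tick 12 = 0 + 2.0*12 = 24.0000
clock 3: start=5, rate=0.9, needs 24-5 = 19; ticks = ceil(19/0.9) = ceil(21.1111) = 22; reading at tick 22 = 5 + 0.9*22 = 24.8000
Minimum tick count = 12; winners = [2]; smallest index = 2

Answer: 2 12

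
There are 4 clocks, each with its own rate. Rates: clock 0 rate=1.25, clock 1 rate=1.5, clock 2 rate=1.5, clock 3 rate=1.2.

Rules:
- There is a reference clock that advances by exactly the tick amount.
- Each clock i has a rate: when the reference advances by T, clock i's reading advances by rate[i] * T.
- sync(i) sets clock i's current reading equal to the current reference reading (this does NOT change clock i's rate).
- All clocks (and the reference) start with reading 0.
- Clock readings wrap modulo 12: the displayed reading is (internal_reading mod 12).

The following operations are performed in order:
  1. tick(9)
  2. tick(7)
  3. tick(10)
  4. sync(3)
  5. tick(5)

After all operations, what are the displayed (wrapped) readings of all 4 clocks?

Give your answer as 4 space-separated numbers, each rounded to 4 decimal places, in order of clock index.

Answer: 2.7500 10.5000 10.5000 8.0000

Derivation:
After op 1 tick(9): ref=9.0000 raw=[11.2500 13.5000 13.5000 10.8000]
After op 2 tick(7): ref=16.0000 raw=[20.0000 24.0000 24.0000 19.2000]
After op 3 tick(10): ref=26.0000 raw=[32.5000 39.0000 39.0000 31.2000]
After op 4 sync(3): ref=26.0000 raw=[32.5000 39.0000 39.0000 26.0000]
After op 5 tick(5): ref=31.0000 raw=[38.7500 46.5000 46.5000 32.0000]
Wrap final raw readings (mod 12): 38.7500 mod 12 = 2.7500; 46.5000 mod 12 = 10.5000; 46.5000 mod 12 = 10.5000; 32.0000 mod 12 = 8.0000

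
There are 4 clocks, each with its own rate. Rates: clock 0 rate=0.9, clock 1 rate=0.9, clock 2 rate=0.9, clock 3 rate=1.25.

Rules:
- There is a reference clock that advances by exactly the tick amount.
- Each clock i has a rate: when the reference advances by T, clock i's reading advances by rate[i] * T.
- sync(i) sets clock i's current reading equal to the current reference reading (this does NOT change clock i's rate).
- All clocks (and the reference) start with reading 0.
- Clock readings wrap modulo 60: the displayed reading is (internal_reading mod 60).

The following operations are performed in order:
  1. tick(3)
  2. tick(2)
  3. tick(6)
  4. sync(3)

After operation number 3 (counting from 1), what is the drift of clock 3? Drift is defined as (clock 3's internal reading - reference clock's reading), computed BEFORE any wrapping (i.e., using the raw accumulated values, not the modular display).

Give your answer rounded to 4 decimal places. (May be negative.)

Answer: 2.7500

Derivation:
After op 1 tick(3): ref=3.0000 raw=[2.7000 2.7000 2.7000 3.7500]
After op 2 tick(2): ref=5.0000 raw=[4.5000 4.5000 4.5000 6.2500]
After op 3 tick(6): ref=11.0000 raw=[9.9000 9.9000 9.9000 13.7500]
Drift of clock 3 after op 3: 13.7500 - 11.0000 = 2.7500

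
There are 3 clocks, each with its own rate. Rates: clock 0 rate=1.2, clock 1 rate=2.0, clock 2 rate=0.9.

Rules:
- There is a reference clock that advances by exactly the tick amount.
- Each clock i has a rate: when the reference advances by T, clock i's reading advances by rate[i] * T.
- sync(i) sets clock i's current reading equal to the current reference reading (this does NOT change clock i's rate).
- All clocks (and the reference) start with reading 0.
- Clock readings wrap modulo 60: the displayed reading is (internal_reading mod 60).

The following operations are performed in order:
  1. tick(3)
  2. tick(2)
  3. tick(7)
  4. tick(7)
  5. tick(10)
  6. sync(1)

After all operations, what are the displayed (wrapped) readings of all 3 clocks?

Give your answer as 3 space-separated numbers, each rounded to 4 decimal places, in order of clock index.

Answer: 34.8000 29.0000 26.1000

Derivation:
After op 1 tick(3): ref=3.0000 raw=[3.6000 6.0000 2.7000]
After op 2 tick(2): ref=5.0000 raw=[6.0000 10.0000 4.5000]
After op 3 tick(7): ref=12.0000 raw=[14.4000 24.0000 10.8000]
After op 4 tick(7): ref=19.0000 raw=[22.8000 38.0000 17.1000]
After op 5 tick(10): ref=29.0000 raw=[34.8000 58.0000 26.1000]
After op 6 sync(1): ref=29.0000 raw=[34.8000 29.0000 26.1000]
Wrap final raw readings (mod 60): 34.8000 mod 60 = 34.8000; 29.0000 mod 60 = 29.0000; 26.1000 mod 60 = 26.1000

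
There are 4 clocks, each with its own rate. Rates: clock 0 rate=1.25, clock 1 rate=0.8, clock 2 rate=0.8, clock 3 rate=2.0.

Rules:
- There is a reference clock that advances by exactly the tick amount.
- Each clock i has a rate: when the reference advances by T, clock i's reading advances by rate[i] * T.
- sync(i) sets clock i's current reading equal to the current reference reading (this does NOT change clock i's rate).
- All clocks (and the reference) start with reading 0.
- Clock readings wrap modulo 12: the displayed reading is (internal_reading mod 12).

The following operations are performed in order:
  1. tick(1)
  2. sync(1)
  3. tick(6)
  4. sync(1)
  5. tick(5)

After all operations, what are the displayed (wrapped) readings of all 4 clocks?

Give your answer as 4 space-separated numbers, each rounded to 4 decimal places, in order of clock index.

After op 1 tick(1): ref=1.0000 raw=[1.2500 0.8000 0.8000 2.0000]
After op 2 sync(1): ref=1.0000 raw=[1.2500 1.0000 0.8000 2.0000]
After op 3 tick(6): ref=7.0000 raw=[8.7500 5.8000 5.6000 14.0000]
After op 4 sync(1): ref=7.0000 raw=[8.7500 7.0000 5.6000 14.0000]
After op 5 tick(5): ref=12.0000 raw=[15.0000 11.0000 9.6000 24.0000]
Wrap final raw readings (mod 12): 15.0000 mod 12 = 3.0000; 11.0000 mod 12 = 11.0000; 9.6000 mod 12 = 9.6000; 24.0000 mod 12 = 0.0000

Answer: 3.0000 11.0000 9.6000 0.0000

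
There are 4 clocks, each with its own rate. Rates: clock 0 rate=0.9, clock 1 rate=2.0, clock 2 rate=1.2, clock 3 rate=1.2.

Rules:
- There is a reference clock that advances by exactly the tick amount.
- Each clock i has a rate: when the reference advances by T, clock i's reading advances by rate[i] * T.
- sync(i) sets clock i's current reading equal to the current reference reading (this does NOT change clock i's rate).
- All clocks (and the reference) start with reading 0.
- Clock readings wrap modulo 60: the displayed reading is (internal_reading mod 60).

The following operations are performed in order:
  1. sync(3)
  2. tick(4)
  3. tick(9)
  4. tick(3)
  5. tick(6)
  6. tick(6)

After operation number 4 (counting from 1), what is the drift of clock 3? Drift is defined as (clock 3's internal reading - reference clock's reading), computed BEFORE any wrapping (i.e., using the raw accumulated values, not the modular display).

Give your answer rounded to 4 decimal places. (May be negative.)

After op 1 sync(3): ref=0.0000 raw=[0.0000 0.0000 0.0000 0.0000]
After op 2 tick(4): ref=4.0000 raw=[3.6000 8.0000 4.8000 4.8000]
After op 3 tick(9): ref=13.0000 raw=[11.7000 26.0000 15.6000 15.6000]
After op 4 tick(3): ref=16.0000 raw=[14.4000 32.0000 19.2000 19.2000]
Drift of clock 3 after op 4: 19.2000 - 16.0000 = 3.2000

Answer: 3.2000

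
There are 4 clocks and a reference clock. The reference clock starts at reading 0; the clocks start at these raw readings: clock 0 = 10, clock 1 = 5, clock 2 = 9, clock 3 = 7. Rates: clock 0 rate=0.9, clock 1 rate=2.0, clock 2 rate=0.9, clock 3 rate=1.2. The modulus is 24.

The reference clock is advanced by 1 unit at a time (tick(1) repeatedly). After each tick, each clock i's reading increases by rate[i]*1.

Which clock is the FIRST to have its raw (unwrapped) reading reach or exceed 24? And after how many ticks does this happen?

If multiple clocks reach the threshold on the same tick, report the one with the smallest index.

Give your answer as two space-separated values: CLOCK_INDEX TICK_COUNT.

Answer: 1 10

Derivation:
clock 0: start=10, rate=0.9, needs 24-10 = 14; ticks = ceil(14/0.9) = ceil(15.5556) = 16; reading at tick 16 = 10 + 0.9*16 = 24.4000
clock 1: start=5, rate=2.0, needs 24-5 = 19; ticks = ceil(19/2.0) = ceil(9.5000) = 10; reading at tick 10 = 5 + 2.0*10 = 25.0000
clock 2: start=9, rate=0.9, needs 24-9 = 15; ticks = ceil(15/0.9) = ceil(16.6667) = 17; reading at tick 17 = 9 + 0.9*17 = 24.3000
clock 3: start=7, rate=1.2, needs 24-7 = 17; ticks = ceil(17/1.2) = ceil(14.1667) = 15; reading at tick 15 = 7 + 1.2*15 = 25.0000
Minimum tick count = 10; winners = [1]; smallest index = 1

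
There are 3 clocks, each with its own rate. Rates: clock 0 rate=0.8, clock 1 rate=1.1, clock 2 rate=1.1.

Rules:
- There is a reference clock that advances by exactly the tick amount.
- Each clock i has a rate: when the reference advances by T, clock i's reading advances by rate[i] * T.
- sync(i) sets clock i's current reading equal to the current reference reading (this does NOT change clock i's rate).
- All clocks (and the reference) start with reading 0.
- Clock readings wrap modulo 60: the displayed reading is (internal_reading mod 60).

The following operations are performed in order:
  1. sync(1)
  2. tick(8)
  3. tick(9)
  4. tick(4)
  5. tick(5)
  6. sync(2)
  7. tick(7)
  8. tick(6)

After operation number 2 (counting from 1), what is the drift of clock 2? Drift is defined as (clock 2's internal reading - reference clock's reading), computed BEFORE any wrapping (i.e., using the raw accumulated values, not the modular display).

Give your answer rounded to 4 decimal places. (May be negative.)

Answer: 0.8000

Derivation:
After op 1 sync(1): ref=0.0000 raw=[0.0000 0.0000 0.0000]
After op 2 tick(8): ref=8.0000 raw=[6.4000 8.8000 8.8000]
Drift of clock 2 after op 2: 8.8000 - 8.0000 = 0.8000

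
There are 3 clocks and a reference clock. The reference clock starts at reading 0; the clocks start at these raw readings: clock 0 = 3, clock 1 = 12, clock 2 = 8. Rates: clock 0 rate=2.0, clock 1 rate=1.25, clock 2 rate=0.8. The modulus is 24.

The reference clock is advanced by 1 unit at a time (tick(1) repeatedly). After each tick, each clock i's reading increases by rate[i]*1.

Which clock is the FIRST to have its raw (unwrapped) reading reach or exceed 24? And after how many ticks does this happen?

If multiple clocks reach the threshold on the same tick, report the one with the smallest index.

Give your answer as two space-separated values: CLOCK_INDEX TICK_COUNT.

Answer: 1 10

Derivation:
clock 0: start=3, rate=2.0, needs 24-3 = 21; ticks = ceil(21/2.0) = ceil(10.5000) = 11; reading at tick 11 = 3 + 2.0*11 = 25.0000
clock 1: start=12, rate=1.25, needs 24-12 = 12; ticks = ceil(12/1.25) = ceil(9.6000) = 10; reading at tick 10 = 12 + 1.25*10 = 24.5000
clock 2: start=8, rate=0.8, needs 24-8 = 16; ticks = ceil(16/0.8) = ceil(20.0000) = 20; reading at tick 20 = 8 + 0.8*20 = 24.0000
Minimum tick count = 10; winners = [1]; smallest index = 1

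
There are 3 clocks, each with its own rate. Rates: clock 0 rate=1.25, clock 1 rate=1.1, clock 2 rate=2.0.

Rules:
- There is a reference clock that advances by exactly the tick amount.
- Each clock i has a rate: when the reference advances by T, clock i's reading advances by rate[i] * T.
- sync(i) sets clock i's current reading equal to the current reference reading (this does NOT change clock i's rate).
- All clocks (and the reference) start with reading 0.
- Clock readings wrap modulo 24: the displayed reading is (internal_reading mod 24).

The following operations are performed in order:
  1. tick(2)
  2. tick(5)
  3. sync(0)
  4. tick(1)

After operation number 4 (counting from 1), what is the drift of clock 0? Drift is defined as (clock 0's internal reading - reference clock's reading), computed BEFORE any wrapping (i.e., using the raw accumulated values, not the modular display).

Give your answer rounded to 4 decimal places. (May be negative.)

After op 1 tick(2): ref=2.0000 raw=[2.5000 2.2000 4.0000]
After op 2 tick(5): ref=7.0000 raw=[8.7500 7.7000 14.0000]
After op 3 sync(0): ref=7.0000 raw=[7.0000 7.7000 14.0000]
After op 4 tick(1): ref=8.0000 raw=[8.2500 8.8000 16.0000]
Drift of clock 0 after op 4: 8.2500 - 8.0000 = 0.2500

Answer: 0.2500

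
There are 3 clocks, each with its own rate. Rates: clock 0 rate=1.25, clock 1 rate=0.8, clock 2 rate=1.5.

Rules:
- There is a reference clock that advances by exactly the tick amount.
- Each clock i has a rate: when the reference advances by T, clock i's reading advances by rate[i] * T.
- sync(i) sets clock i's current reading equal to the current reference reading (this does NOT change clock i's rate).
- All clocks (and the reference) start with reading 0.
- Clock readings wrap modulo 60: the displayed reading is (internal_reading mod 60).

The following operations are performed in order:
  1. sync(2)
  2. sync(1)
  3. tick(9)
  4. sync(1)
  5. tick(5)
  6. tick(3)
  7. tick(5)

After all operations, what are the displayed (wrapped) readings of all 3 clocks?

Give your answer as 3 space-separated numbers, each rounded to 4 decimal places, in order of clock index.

Answer: 27.5000 19.4000 33.0000

Derivation:
After op 1 sync(2): ref=0.0000 raw=[0.0000 0.0000 0.0000]
After op 2 sync(1): ref=0.0000 raw=[0.0000 0.0000 0.0000]
After op 3 tick(9): ref=9.0000 raw=[11.2500 7.2000 13.5000]
After op 4 sync(1): ref=9.0000 raw=[11.2500 9.0000 13.5000]
After op 5 tick(5): ref=14.0000 raw=[17.5000 13.0000 21.0000]
After op 6 tick(3): ref=17.0000 raw=[21.2500 15.4000 25.5000]
After op 7 tick(5): ref=22.0000 raw=[27.5000 19.4000 33.0000]
Wrap final raw readings (mod 60): 27.5000 mod 60 = 27.5000; 19.4000 mod 60 = 19.4000; 33.0000 mod 60 = 33.0000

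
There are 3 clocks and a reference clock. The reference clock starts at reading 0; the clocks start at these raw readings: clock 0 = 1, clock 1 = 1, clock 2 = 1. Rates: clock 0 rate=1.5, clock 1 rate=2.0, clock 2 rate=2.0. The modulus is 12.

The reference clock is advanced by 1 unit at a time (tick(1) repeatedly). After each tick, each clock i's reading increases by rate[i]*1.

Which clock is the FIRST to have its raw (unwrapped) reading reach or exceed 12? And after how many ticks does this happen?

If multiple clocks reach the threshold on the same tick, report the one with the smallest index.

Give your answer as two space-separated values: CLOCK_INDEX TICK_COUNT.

Answer: 1 6

Derivation:
clock 0: start=1, rate=1.5, needs 12-1 = 11; ticks = ceil(11/1.5) = ceil(7.3333) = 8; reading at tick 8 = 1 + 1.5*8 = 13.0000
clock 1: start=1, rate=2.0, needs 12-1 = 11; ticks = ceil(11/2.0) = ceil(5.5000) = 6; reading at tick 6 = 1 + 2.0*6 = 13.0000
clock 2: start=1, rate=2.0, needs 12-1 = 11; ticks = ceil(11/2.0) = ceil(5.5000) = 6; reading at tick 6 = 1 + 2.0*6 = 13.0000
Minimum tick count = 6; winners = [1, 2]; smallest index = 1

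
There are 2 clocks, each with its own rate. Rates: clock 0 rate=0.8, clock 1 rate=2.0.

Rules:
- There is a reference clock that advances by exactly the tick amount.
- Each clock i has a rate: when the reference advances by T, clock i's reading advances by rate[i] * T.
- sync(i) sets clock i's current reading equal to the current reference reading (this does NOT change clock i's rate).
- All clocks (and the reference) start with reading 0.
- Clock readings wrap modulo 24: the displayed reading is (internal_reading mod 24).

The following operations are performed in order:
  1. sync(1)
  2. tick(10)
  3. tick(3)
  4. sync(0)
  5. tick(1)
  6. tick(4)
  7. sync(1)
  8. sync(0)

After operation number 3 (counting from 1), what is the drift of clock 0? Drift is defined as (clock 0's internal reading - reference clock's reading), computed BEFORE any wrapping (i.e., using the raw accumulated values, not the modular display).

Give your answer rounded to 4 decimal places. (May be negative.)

After op 1 sync(1): ref=0.0000 raw=[0.0000 0.0000]
After op 2 tick(10): ref=10.0000 raw=[8.0000 20.0000]
After op 3 tick(3): ref=13.0000 raw=[10.4000 26.0000]
Drift of clock 0 after op 3: 10.4000 - 13.0000 = -2.6000

Answer: -2.6000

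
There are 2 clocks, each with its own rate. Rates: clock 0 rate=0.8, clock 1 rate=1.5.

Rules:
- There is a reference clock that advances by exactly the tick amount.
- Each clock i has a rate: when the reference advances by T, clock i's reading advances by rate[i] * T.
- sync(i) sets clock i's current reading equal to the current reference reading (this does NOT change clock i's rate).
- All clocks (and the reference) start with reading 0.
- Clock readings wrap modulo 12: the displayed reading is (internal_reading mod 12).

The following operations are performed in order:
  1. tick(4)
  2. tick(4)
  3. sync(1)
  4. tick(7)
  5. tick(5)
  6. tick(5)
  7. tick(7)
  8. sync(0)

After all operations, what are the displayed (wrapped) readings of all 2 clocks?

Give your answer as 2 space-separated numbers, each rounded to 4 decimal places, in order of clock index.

Answer: 8.0000 8.0000

Derivation:
After op 1 tick(4): ref=4.0000 raw=[3.2000 6.0000]
After op 2 tick(4): ref=8.0000 raw=[6.4000 12.0000]
After op 3 sync(1): ref=8.0000 raw=[6.4000 8.0000]
After op 4 tick(7): ref=15.0000 raw=[12.0000 18.5000]
After op 5 tick(5): ref=20.0000 raw=[16.0000 26.0000]
After op 6 tick(5): ref=25.0000 raw=[20.0000 33.5000]
After op 7 tick(7): ref=32.0000 raw=[25.6000 44.0000]
After op 8 sync(0): ref=32.0000 raw=[32.0000 44.0000]
Wrap final raw readings (mod 12): 32.0000 mod 12 = 8.0000; 44.0000 mod 12 = 8.0000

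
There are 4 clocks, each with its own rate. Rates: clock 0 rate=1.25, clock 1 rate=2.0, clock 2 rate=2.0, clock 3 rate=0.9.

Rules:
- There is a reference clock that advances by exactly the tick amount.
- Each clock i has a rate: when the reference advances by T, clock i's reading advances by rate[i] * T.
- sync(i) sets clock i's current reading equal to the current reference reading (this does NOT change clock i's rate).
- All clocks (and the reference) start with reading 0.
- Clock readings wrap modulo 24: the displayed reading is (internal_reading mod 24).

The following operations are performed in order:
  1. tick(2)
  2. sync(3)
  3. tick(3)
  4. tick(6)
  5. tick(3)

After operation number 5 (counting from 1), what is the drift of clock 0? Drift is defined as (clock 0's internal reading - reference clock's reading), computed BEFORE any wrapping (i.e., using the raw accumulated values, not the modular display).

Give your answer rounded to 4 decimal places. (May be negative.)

After op 1 tick(2): ref=2.0000 raw=[2.5000 4.0000 4.0000 1.8000]
After op 2 sync(3): ref=2.0000 raw=[2.5000 4.0000 4.0000 2.0000]
After op 3 tick(3): ref=5.0000 raw=[6.2500 10.0000 10.0000 4.7000]
After op 4 tick(6): ref=11.0000 raw=[13.7500 22.0000 22.0000 10.1000]
After op 5 tick(3): ref=14.0000 raw=[17.5000 28.0000 28.0000 12.8000]
Drift of clock 0 after op 5: 17.5000 - 14.0000 = 3.5000

Answer: 3.5000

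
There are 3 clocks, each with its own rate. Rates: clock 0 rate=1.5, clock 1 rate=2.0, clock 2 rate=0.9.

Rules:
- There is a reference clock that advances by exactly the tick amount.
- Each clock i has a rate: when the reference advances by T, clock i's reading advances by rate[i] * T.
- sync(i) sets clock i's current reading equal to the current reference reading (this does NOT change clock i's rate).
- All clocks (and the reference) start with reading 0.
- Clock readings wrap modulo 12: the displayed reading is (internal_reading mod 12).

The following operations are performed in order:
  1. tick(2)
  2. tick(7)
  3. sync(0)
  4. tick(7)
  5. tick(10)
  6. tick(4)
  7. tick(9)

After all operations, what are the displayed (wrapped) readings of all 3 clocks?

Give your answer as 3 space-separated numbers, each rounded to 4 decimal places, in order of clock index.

After op 1 tick(2): ref=2.0000 raw=[3.0000 4.0000 1.8000]
After op 2 tick(7): ref=9.0000 raw=[13.5000 18.0000 8.1000]
After op 3 sync(0): ref=9.0000 raw=[9.0000 18.0000 8.1000]
After op 4 tick(7): ref=16.0000 raw=[19.5000 32.0000 14.4000]
After op 5 tick(10): ref=26.0000 raw=[34.5000 52.0000 23.4000]
After op 6 tick(4): ref=30.0000 raw=[40.5000 60.0000 27.0000]
After op 7 tick(9): ref=39.0000 raw=[54.0000 78.0000 35.1000]
Wrap final raw readings (mod 12): 54.0000 mod 12 = 6.0000; 78.0000 mod 12 = 6.0000; 35.1000 mod 12 = 11.1000

Answer: 6.0000 6.0000 11.1000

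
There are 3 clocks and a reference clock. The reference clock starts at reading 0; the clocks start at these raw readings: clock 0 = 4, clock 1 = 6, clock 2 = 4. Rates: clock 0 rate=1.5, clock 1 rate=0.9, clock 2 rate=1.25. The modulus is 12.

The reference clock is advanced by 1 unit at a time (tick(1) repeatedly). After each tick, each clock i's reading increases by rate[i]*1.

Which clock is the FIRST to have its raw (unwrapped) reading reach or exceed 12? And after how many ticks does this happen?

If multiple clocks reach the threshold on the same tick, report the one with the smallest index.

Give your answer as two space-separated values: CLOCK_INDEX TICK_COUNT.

clock 0: start=4, rate=1.5, needs 12-4 = 8; ticks = ceil(8/1.5) = ceil(5.3333) = 6; reading at tick 6 = 4 + 1.5*6 = 13.0000
clock 1: start=6, rate=0.9, needs 12-6 = 6; ticks = ceil(6/0.9) = ceil(6.6667) = 7; reading at tick 7 = 6 + 0.9*7 = 12.3000
clock 2: start=4, rate=1.25, needs 12-4 = 8; ticks = ceil(8/1.25) = ceil(6.4000) = 7; reading at tick 7 = 4 + 1.25*7 = 12.7500
Minimum tick count = 6; winners = [0]; smallest index = 0

Answer: 0 6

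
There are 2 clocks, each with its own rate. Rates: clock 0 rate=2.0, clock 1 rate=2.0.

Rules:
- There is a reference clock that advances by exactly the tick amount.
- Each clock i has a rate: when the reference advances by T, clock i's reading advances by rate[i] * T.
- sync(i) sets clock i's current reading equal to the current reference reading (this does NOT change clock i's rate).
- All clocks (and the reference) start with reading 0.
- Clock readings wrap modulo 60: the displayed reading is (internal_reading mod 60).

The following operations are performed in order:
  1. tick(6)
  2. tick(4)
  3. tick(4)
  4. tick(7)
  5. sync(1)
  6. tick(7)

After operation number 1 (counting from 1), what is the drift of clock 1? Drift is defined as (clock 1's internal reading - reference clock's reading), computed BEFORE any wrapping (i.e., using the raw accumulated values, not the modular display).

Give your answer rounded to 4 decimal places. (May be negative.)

After op 1 tick(6): ref=6.0000 raw=[12.0000 12.0000]
Drift of clock 1 after op 1: 12.0000 - 6.0000 = 6.0000

Answer: 6.0000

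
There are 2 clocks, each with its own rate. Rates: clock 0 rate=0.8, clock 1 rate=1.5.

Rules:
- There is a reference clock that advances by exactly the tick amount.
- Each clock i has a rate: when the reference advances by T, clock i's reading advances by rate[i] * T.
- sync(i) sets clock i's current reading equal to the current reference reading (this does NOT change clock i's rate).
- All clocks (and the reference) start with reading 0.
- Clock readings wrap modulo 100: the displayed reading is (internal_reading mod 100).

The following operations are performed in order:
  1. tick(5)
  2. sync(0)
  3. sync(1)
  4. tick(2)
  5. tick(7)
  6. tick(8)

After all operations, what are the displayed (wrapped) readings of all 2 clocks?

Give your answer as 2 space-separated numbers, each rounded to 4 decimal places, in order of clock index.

After op 1 tick(5): ref=5.0000 raw=[4.0000 7.5000]
After op 2 sync(0): ref=5.0000 raw=[5.0000 7.5000]
After op 3 sync(1): ref=5.0000 raw=[5.0000 5.0000]
After op 4 tick(2): ref=7.0000 raw=[6.6000 8.0000]
After op 5 tick(7): ref=14.0000 raw=[12.2000 18.5000]
After op 6 tick(8): ref=22.0000 raw=[18.6000 30.5000]
Wrap final raw readings (mod 100): 18.6000 mod 100 = 18.6000; 30.5000 mod 100 = 30.5000

Answer: 18.6000 30.5000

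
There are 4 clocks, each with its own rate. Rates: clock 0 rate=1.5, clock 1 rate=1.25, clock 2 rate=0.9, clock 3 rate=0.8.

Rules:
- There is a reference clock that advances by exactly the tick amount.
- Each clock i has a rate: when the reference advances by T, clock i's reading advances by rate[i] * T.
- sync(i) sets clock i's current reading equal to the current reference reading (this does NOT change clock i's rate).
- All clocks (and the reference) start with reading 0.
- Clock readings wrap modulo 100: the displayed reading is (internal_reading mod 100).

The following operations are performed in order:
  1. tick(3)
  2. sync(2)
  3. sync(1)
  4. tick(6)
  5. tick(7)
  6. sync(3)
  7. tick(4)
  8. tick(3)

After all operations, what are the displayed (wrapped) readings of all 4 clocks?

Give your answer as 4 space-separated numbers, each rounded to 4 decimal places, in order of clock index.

After op 1 tick(3): ref=3.0000 raw=[4.5000 3.7500 2.7000 2.4000]
After op 2 sync(2): ref=3.0000 raw=[4.5000 3.7500 3.0000 2.4000]
After op 3 sync(1): ref=3.0000 raw=[4.5000 3.0000 3.0000 2.4000]
After op 4 tick(6): ref=9.0000 raw=[13.5000 10.5000 8.4000 7.2000]
After op 5 tick(7): ref=16.0000 raw=[24.0000 19.2500 14.7000 12.8000]
After op 6 sync(3): ref=16.0000 raw=[24.0000 19.2500 14.7000 16.0000]
After op 7 tick(4): ref=20.0000 raw=[30.0000 24.2500 18.3000 19.2000]
After op 8 tick(3): ref=23.0000 raw=[34.5000 28.0000 21.0000 21.6000]
Wrap final raw readings (mod 100): 34.5000 mod 100 = 34.5000; 28.0000 mod 100 = 28.0000; 21.0000 mod 100 = 21.0000; 21.6000 mod 100 = 21.6000

Answer: 34.5000 28.0000 21.0000 21.6000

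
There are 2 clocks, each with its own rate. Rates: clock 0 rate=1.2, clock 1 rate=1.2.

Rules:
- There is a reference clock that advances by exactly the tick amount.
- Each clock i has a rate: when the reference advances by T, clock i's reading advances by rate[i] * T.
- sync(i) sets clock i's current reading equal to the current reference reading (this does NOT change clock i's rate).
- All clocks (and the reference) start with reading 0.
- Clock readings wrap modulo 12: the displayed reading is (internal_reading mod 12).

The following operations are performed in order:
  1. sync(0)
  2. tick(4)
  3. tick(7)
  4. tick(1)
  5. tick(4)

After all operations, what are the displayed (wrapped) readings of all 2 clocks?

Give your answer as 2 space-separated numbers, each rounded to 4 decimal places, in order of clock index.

Answer: 7.2000 7.2000

Derivation:
After op 1 sync(0): ref=0.0000 raw=[0.0000 0.0000]
After op 2 tick(4): ref=4.0000 raw=[4.8000 4.8000]
After op 3 tick(7): ref=11.0000 raw=[13.2000 13.2000]
After op 4 tick(1): ref=12.0000 raw=[14.4000 14.4000]
After op 5 tick(4): ref=16.0000 raw=[19.2000 19.2000]
Wrap final raw readings (mod 12): 19.2000 mod 12 = 7.2000; 19.2000 mod 12 = 7.2000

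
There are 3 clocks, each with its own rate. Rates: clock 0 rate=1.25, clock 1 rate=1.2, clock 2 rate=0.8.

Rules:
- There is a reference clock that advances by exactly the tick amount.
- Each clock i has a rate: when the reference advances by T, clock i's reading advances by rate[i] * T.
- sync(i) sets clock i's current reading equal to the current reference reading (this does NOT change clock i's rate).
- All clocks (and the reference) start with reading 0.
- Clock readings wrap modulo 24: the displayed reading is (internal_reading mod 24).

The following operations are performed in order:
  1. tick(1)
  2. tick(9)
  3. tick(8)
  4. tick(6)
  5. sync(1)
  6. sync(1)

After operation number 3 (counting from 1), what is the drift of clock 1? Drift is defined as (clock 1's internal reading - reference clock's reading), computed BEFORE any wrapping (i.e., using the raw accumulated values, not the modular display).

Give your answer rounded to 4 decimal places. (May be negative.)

After op 1 tick(1): ref=1.0000 raw=[1.2500 1.2000 0.8000]
After op 2 tick(9): ref=10.0000 raw=[12.5000 12.0000 8.0000]
After op 3 tick(8): ref=18.0000 raw=[22.5000 21.6000 14.4000]
Drift of clock 1 after op 3: 21.6000 - 18.0000 = 3.6000

Answer: 3.6000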